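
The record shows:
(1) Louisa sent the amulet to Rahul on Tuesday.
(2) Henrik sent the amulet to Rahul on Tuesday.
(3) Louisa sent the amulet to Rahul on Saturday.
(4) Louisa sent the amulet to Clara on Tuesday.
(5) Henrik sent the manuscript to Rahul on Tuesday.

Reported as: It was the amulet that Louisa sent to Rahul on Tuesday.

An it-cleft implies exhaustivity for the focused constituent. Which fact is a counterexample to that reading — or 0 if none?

The cleft puts "the amulet" in focus and presupposes the open proposition with same agent, recipient, setting (Louisa / Rahul / on Tuesday).
The exhaustive reading says no other thing fits that background.
Every other fact differs from the presupposition on some backgrounded slot, so none challenges the exhaustivity.

0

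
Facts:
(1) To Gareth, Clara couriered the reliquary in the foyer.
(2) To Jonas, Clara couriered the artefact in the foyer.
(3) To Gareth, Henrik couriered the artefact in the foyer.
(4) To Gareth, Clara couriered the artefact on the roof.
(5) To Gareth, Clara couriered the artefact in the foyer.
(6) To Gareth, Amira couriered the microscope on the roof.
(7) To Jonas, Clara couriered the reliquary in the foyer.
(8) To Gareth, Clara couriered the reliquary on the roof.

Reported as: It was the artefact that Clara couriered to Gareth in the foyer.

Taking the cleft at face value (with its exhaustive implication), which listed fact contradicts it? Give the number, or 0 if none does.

Focus of the cleft: "the artefact" (the thing). Presupposed background: Clara as agent and Gareth as recipient and in the foyer as setting.
Exhaustivity: the artefact is the only thing satisfying that background.
Fact (1) shares the background but with thing = the reliquary; exhaustivity is violated.

1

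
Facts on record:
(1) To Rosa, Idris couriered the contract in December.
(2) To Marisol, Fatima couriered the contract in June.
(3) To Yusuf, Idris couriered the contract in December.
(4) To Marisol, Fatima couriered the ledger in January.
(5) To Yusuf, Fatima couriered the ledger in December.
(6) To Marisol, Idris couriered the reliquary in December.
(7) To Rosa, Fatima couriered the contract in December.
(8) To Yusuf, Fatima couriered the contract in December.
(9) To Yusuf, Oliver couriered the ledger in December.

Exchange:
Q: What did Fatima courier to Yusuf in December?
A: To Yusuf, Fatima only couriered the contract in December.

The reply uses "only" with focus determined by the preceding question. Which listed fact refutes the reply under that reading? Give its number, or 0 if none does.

5

The question "What did ...?" targets the thing, so in the reply the focus falls on "the contract".
So "only" ranges over things; the rest (Fatima as agent and Yusuf as recipient and in December as setting) is presupposed.
Fact (5) shares the background with a different thing (the ledger) — counterexample.
(Fact (7) would refute a reading with focus on the recipient — but that is not what the question asks.)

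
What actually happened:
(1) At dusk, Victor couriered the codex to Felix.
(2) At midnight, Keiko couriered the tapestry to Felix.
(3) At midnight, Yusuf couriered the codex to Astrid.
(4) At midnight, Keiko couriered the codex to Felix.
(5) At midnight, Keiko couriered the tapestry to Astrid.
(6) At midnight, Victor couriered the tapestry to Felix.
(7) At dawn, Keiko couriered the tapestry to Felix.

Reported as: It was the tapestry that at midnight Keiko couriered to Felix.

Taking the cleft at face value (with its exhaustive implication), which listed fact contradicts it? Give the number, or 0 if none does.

4

Focus of the cleft: "the tapestry" (the thing). Presupposed background: Keiko as agent and Felix as recipient and at midnight as setting.
Exhaustivity: the tapestry is the only thing satisfying that background.
Fact (4) shares the background but with thing = the codex; exhaustivity is violated.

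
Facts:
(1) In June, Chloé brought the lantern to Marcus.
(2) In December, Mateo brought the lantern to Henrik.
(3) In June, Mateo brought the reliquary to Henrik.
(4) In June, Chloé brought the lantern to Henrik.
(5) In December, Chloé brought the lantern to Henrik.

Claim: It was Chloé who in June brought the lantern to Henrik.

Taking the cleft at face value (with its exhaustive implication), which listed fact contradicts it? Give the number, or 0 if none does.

Focus of the cleft: "Chloé" (the agent). Presupposed background: same thing, recipient, setting (the lantern / Henrik / in June).
The exhaustive reading says no other agent fits that background.
Every other fact differs from the presupposition on some backgrounded slot, so none challenges the exhaustivity.

0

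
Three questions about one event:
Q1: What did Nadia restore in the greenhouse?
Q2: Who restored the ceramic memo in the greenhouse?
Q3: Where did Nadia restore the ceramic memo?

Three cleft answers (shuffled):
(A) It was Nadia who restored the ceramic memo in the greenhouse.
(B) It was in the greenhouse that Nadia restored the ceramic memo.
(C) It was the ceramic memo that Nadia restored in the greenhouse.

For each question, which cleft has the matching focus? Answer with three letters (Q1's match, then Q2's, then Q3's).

CAB

Q1 asks about the direct object; cleft (C) focuses "the ceramic memo", which is the direct object — so Q1 → C.
Q2 asks about the subject (agent); cleft (A) focuses "Nadia", which is the subject (agent) — so Q2 → A.
Q3 asks about the location; cleft (B) focuses "in the greenhouse", which is the location — so Q3 → B.
Mapping: Q1→C, Q2→A, Q3→B.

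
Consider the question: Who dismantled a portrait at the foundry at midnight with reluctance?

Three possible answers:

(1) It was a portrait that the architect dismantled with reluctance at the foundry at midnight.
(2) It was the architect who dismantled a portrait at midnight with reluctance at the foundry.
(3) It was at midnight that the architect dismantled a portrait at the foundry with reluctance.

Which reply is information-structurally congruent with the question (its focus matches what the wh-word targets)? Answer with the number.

The question word "who" targets the subject (agent).
Option (1) clefts "a portrait" — the direct object, not what was asked.
Option (2) clefts "the architect" — that matches what the question asks about.
Option (3) clefts "at midnight" — the time, not what was asked.
So the congruent reply is (2).

2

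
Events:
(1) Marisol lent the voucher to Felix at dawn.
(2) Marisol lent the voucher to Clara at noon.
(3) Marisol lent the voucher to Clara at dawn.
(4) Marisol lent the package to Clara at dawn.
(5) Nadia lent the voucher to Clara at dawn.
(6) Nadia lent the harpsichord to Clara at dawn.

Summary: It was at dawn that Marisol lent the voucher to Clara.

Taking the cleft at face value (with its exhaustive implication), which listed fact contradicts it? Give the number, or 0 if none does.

Focus of the cleft: "at dawn" (the setting). Presupposed background: Marisol as agent and the voucher as thing and Clara as recipient.
Exhaustivity: at dawn is the only setting satisfying that background.
But fact (2) also has Marisol as agent and the voucher as thing and Clara as recipient, with setting = at noon — so the exhaustive reading fails.

2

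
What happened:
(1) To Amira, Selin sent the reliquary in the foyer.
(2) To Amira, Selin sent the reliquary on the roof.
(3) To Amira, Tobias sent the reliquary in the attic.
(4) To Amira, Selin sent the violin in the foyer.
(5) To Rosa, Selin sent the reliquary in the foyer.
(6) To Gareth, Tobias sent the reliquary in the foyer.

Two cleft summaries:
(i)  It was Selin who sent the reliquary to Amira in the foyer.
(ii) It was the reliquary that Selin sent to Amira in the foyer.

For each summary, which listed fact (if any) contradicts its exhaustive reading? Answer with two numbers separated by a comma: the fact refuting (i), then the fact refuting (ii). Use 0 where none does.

0, 4

Summary (i) focuses "Selin" (the agent); background same thing, recipient, setting (the reliquary / Amira / in the foyer). No fact matches that background with a different agent, so 0.
Summary (ii) focuses "the reliquary" (the thing); background same agent, recipient, setting (Selin / Amira / in the foyer). Fact (4) matches that background with thing = the violin — refutes (ii).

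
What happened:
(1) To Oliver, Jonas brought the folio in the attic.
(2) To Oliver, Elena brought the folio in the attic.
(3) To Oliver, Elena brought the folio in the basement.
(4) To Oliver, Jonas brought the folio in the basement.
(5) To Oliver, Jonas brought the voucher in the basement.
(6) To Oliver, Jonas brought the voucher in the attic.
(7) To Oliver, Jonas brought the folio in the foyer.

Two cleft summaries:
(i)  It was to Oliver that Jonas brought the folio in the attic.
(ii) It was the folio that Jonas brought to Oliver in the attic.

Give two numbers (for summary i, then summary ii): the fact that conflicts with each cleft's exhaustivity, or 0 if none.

0, 6

Summary (i) focuses "Oliver" (the recipient); background same agent, thing, setting (Jonas / the folio / in the attic). No fact matches that background with a different recipient, so 0.
Summary (ii) focuses "the folio" (the thing); background same agent, recipient, setting (Jonas / Oliver / in the attic). Fact (6) matches that background with thing = the voucher — refutes (ii).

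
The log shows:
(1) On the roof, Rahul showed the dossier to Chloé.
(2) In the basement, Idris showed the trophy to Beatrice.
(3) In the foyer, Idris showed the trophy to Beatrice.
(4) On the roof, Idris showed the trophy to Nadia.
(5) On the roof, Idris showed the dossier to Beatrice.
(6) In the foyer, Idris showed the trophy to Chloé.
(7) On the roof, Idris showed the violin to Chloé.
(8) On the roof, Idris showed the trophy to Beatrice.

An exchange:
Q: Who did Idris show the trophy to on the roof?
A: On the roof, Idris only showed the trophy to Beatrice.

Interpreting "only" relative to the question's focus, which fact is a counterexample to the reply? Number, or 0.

The question "Who did ... to ...?" targets the recipient, so in the reply the focus falls on "Beatrice".
So "only" ranges over recipients; the rest (Idris as agent and the trophy as thing and on the roof as setting) is presupposed.
Fact (4) shares the background with a different recipient (Nadia) — counterexample.
(Fact (5) would refute a reading with focus on the thing — but that is not what the question asks.)

4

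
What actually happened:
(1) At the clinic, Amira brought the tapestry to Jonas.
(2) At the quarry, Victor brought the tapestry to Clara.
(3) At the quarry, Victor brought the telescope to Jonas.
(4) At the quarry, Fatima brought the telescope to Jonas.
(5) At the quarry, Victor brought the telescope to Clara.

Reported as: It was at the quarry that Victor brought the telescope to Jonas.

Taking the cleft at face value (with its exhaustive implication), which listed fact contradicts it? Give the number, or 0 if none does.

The cleft puts "at the quarry" in focus and presupposes the open proposition with agent = Victor, thing = the telescope, recipient = Jonas.
Exhaustivity: at the quarry is the only setting satisfying that background.
Every other fact differs from the presupposition on some backgrounded slot, so none challenges the exhaustivity.

0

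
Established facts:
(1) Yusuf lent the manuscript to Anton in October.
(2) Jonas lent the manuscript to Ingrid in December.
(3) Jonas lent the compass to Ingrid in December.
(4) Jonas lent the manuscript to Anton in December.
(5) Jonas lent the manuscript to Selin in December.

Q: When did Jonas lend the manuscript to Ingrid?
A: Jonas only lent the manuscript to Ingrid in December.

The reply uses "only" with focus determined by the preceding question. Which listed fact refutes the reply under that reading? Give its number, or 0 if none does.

0

The question "When did ...?" targets the setting, so in the reply the focus falls on "in December".
"Only" then excludes alternative settings while the background — Jonas as agent and the manuscript as thing and Ingrid as recipient — is held fixed.
No fact keeps Jonas as agent and the manuscript as thing and Ingrid as recipient while changing the setting; every other fact differs on something backgrounded. The reply stands.
(Fact (3) would refute a reading with focus on the thing — but that is not what the question asks.)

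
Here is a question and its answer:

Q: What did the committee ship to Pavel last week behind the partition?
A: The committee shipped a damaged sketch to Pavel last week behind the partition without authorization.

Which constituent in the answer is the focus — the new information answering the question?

a damaged sketch

The wh-word "what" asks about the direct object.
In the answer, "the committee", "to Pavel", "last week" and "behind the partition" are given — repeated from the question.
"without authorization" is also new, but it specifies the manner, which is not what the question asks about — so it is not the focus.
The constituent filling the direct object gap is "a damaged sketch"; that is the focus.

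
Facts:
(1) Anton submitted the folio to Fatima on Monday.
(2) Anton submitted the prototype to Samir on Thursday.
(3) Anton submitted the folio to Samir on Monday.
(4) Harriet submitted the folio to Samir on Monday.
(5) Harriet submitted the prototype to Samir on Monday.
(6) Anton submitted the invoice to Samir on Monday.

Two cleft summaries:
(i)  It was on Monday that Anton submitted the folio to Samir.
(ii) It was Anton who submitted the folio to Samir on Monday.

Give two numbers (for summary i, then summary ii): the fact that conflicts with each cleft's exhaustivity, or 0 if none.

(i): focus "on Monday". No fact shares agent = Anton, thing = the folio, recipient = Samir with a different setting. 0.
(ii): focus "Anton". Looking for thing = the folio, recipient = Samir, setting = on Monday with some other agent — fact (4) has Harriet there. Refuted.

0, 4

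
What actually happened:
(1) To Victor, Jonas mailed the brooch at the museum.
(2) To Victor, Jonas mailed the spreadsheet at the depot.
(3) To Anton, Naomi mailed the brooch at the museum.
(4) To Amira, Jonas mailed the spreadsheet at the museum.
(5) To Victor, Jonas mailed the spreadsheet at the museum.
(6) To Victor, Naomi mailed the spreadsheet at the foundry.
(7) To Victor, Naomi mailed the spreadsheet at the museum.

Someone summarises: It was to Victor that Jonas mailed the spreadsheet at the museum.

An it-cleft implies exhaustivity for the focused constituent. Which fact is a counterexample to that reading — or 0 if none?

Focus of the cleft: "Victor" (the recipient). Presupposed background: Jonas as agent and the spreadsheet as thing and at the museum as setting.
Exhaustivity: Victor is the only recipient satisfying that background.
But fact (4) also has Jonas as agent and the spreadsheet as thing and at the museum as setting, with recipient = Amira — so the exhaustive reading fails.

4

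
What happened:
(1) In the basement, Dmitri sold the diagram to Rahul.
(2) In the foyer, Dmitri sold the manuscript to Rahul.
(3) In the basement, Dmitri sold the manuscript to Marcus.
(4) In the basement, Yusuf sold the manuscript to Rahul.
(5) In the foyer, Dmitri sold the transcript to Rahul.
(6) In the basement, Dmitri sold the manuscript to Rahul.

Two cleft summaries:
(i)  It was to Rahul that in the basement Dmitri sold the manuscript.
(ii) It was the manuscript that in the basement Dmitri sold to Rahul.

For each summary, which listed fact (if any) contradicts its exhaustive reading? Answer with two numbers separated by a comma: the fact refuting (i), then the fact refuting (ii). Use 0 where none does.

3, 1

(i): focus "Rahul". Looking for agent = Dmitri, thing = the manuscript, setting = in the basement with some other recipient — fact (3) has Marcus there. Refuted.
(ii): focus "the manuscript". Looking for agent = Dmitri, recipient = Rahul, setting = in the basement with some other thing — fact (1) has the diagram there. Refuted.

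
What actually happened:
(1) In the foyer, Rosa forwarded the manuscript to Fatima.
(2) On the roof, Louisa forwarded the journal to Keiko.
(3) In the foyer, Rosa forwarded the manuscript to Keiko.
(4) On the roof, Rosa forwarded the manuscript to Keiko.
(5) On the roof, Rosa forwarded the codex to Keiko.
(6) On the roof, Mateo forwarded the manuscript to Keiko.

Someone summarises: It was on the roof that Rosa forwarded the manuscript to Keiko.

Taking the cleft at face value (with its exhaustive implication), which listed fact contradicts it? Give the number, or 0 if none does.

The cleft puts "on the roof" in focus and presupposes the open proposition with same agent, thing, recipient (Rosa / the manuscript / Keiko).
Exhaustivity: on the roof is the only setting satisfying that background.
Fact (3) shares the background but with setting = in the foyer; exhaustivity is violated.

3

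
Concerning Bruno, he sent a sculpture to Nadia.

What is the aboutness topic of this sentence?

The construction explicitly marks "Bruno" as what the sentence is about — the topic.
The remainder of the clause is the comment (what is said about the topic).

Bruno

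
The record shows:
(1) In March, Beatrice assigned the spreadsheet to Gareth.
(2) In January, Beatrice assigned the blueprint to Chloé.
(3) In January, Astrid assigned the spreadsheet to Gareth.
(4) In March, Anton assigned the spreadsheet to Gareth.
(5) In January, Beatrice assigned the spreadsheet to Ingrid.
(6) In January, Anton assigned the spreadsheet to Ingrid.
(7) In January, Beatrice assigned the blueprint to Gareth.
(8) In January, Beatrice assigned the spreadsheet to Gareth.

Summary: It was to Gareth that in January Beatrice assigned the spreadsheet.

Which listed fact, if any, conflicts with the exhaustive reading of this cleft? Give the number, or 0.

The cleft puts "Gareth" in focus and presupposes the open proposition with Beatrice as agent and the spreadsheet as thing and in January as setting.
Exhaustivity: Gareth is the only recipient satisfying that background.
Fact (5) shares the background but with recipient = Ingrid; exhaustivity is violated.

5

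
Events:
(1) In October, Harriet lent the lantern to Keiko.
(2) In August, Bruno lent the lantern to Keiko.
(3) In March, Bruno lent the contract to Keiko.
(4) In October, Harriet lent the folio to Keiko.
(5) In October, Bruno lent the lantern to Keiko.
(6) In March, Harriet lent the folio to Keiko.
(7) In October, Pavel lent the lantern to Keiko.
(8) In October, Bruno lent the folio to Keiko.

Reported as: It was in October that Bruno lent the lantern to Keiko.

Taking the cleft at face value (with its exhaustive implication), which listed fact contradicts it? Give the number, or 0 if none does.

2

Focus of the cleft: "in October" (the setting). Presupposed background: Bruno as agent and the lantern as thing and Keiko as recipient.
Exhaustivity: in October is the only setting satisfying that background.
Fact (2) shares the background but with setting = in August; exhaustivity is violated.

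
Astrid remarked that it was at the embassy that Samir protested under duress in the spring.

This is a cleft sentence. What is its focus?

In an it-cleft "It was X that/who ...", the clefted constituent X is the focus; the that/who-clause expresses the presupposed open proposition.
Here the focus is "at the embassy". The backgrounded (presupposed) material includes "Samir", "in the spring" and "under duress".

at the embassy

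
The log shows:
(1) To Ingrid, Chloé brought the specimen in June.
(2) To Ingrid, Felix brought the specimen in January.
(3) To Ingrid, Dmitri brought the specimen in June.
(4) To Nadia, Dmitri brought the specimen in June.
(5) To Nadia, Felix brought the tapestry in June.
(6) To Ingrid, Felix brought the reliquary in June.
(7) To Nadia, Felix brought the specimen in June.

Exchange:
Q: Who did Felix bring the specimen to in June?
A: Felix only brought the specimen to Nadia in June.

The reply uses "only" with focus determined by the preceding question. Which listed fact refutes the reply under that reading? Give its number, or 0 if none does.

0

Answering "Who did ... to ...?" puts focus on the recipient — here, "Nadia".
So "only" ranges over recipients; the rest (same agent, thing, setting (Felix / the specimen / in June)) is presupposed.
No fact keeps same agent, thing, setting (Felix / the specimen / in June) while changing the recipient; every other fact differs on something backgrounded. The reply stands.
(Fact (5) would refute a reading with focus on the thing — but that is not what the question asks.)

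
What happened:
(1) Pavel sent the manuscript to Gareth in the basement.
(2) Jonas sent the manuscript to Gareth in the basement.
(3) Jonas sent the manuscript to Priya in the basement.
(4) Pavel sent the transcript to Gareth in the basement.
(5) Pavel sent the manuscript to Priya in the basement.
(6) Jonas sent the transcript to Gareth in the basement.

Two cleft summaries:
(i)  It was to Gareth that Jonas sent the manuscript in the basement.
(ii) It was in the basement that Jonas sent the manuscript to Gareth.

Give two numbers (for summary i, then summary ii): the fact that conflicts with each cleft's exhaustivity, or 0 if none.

(i): focus "Gareth". Looking for same agent, thing, setting (Jonas / the manuscript / in the basement) with some other recipient — fact (3) has Priya there. Refuted.
(ii): focus "in the basement". No fact shares same agent, thing, recipient (Jonas / the manuscript / Gareth) with a different setting. 0.

3, 0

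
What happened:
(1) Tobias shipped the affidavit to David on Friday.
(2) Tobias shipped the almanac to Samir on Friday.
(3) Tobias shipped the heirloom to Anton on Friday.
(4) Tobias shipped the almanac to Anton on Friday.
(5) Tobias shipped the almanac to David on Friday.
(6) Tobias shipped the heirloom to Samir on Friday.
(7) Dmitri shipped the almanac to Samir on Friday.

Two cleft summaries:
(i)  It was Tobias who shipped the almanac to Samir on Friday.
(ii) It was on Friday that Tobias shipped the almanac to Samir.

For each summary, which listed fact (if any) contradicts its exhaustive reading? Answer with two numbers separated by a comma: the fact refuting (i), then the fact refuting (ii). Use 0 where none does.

(i): focus "Tobias". Looking for same thing, recipient, setting (the almanac / Samir / on Friday) with some other agent — fact (7) has Dmitri there. Refuted.
(ii): focus "on Friday". No fact shares same agent, thing, recipient (Tobias / the almanac / Samir) with a different setting. 0.

7, 0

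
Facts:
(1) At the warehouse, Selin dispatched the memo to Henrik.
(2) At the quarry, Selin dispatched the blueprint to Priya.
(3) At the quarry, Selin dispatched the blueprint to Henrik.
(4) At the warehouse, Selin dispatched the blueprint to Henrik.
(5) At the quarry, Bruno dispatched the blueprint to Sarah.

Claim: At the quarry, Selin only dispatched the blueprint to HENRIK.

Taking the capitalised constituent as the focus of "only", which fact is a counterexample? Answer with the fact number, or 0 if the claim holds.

Focus (in capitals) is "Henrik" — the recipient. "Only" excludes alternative recipients while holding fixed agent = Selin, thing = the blueprint, setting = at the quarry.
Fact (2) matches on agent = Selin, thing = the blueprint, setting = at the quarry, but has recipient = Priya instead. That refutes the claim.

2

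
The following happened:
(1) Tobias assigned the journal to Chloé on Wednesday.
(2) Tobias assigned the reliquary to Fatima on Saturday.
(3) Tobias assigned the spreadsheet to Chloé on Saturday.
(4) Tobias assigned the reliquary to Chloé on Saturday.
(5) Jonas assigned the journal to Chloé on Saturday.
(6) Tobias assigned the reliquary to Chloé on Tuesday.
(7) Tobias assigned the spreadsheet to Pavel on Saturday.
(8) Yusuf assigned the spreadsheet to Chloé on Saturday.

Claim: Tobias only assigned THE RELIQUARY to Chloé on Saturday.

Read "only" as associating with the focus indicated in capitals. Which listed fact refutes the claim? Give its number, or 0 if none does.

Focus (in capitals) is "the reliquary" — the thing. "Only" excludes alternative things while holding fixed same agent, recipient, setting (Tobias / Chloé / on Saturday).
Fact (3) shares the background but differs in thing (the spreadsheet) — a counterexample.

3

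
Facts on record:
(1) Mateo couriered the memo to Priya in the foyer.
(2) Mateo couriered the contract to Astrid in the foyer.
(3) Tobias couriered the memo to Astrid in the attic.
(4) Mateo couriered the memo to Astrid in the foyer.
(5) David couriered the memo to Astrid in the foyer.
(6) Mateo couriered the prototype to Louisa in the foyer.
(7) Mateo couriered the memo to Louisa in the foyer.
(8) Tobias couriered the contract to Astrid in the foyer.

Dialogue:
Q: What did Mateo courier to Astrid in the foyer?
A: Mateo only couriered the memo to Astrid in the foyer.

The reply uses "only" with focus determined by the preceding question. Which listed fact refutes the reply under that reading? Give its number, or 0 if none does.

2

Answering "What did ...?" puts focus on the thing — here, "the memo".
So "only" ranges over things; the rest (Mateo as agent and Astrid as recipient and in the foyer as setting) is presupposed.
Fact (2) keeps Mateo as agent and Astrid as recipient and in the foyer as setting but has thing = the contract; that refutes the reply.
(Fact (1) would refute a reading with focus on the recipient — but that is not what the question asks.)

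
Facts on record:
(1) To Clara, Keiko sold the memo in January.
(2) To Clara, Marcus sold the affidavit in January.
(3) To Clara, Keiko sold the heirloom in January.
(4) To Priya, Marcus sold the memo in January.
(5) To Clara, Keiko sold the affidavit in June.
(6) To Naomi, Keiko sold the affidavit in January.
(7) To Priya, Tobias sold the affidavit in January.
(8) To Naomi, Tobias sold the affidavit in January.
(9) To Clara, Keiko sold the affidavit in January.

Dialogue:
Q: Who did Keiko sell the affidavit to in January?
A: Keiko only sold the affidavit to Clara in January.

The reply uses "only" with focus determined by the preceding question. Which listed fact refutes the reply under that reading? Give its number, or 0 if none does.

6

The question "Who did ... to ...?" targets the recipient, so in the reply the focus falls on "Clara".
"Only" then excludes alternative recipients while the background — agent = Keiko, thing = the affidavit, setting = in January — is held fixed.
Fact (6) keeps agent = Keiko, thing = the affidavit, setting = in January but has recipient = Naomi; that refutes the reply.
(Fact (1) would refute a reading with focus on the thing — but that is not what the question asks.)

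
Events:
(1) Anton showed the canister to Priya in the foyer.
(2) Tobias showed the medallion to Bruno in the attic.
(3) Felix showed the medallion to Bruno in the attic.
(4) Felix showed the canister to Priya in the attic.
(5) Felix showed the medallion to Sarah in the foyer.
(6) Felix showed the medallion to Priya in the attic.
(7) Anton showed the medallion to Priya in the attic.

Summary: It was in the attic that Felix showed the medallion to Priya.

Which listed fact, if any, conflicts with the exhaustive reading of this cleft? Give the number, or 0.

0

The cleft puts "in the attic" in focus and presupposes the open proposition with same agent, thing, recipient (Felix / the medallion / Priya).
Exhaustivity: in the attic is the only setting satisfying that background.
Every other fact differs from the presupposition on some backgrounded slot, so none challenges the exhaustivity.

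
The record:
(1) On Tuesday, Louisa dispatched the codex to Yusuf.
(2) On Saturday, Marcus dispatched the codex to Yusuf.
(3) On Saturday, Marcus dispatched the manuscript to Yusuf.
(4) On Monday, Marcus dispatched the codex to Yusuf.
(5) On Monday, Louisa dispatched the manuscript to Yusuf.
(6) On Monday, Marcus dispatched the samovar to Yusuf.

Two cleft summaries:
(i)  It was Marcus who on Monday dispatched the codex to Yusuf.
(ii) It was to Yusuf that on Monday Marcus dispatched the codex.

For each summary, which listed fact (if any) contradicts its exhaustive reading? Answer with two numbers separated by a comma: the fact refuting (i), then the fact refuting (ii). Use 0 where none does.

(i): focus "Marcus". No fact shares same thing, recipient, setting (the codex / Yusuf / on Monday) with a different agent. 0.
(ii): focus "Yusuf". No fact shares same agent, thing, setting (Marcus / the codex / on Monday) with a different recipient. 0.

0, 0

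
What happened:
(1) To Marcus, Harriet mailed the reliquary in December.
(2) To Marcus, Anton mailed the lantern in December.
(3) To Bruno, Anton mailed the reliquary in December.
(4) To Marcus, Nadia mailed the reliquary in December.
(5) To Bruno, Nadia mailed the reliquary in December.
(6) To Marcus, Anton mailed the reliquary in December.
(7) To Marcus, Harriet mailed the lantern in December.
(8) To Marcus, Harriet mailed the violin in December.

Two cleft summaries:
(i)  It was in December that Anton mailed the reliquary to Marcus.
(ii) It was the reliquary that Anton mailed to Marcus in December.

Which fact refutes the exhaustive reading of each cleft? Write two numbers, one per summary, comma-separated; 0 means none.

(i): focus "in December". No fact shares same agent, thing, recipient (Anton / the reliquary / Marcus) with a different setting. 0.
(ii): focus "the reliquary". Looking for same agent, recipient, setting (Anton / Marcus / in December) with some other thing — fact (2) has the lantern there. Refuted.

0, 2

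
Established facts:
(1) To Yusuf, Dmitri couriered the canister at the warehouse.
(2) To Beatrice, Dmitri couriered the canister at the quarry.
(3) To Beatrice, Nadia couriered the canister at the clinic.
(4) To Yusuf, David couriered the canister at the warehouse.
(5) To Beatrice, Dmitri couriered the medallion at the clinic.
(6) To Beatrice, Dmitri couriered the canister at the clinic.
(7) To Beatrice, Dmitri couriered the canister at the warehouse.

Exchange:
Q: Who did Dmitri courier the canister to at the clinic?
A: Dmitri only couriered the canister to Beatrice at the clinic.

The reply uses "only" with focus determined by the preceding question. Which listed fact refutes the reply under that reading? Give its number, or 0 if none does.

Answering "Who did ... to ...?" puts focus on the recipient — here, "Beatrice".
"Only" then excludes alternative recipients while the background — same agent, thing, setting (Dmitri / the canister / at the clinic) — is held fixed.
No listed fact shares that background with another recipient. Nothing contradicts the reply.
(Fact (2) would refute a reading with focus on the setting — but that is not what the question asks.)

0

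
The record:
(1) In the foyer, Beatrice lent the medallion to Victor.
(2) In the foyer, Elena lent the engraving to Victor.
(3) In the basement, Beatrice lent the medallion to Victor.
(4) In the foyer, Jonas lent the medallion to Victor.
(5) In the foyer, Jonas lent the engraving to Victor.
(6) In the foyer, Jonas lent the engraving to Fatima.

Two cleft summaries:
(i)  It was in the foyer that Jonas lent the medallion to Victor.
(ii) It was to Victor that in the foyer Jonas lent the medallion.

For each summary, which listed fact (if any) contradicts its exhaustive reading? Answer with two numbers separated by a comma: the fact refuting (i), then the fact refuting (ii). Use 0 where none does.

Summary (i) focuses "in the foyer" (the setting); background same agent, thing, recipient (Jonas / the medallion / Victor). No fact matches that background with a different setting, so 0.
Summary (ii) focuses "Victor" (the recipient); background same agent, thing, setting (Jonas / the medallion / in the foyer). No fact matches that background with a different recipient, so 0.

0, 0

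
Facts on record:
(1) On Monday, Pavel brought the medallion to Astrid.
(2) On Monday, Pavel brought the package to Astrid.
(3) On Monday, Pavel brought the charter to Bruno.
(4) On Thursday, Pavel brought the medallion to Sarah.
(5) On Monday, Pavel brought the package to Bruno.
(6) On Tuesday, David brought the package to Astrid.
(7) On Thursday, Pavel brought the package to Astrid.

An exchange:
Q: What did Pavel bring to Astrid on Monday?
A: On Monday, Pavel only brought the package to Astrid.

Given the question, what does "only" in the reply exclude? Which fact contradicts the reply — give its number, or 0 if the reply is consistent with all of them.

1

Answering "What did ...?" puts focus on the thing — here, "the package".
So "only" ranges over things; the rest (agent = Pavel, recipient = Astrid, setting = on Monday) is presupposed.
Fact (1) shares the background with a different thing (the medallion) — counterexample.
(Fact (5) would refute a reading with focus on the recipient — but that is not what the question asks.)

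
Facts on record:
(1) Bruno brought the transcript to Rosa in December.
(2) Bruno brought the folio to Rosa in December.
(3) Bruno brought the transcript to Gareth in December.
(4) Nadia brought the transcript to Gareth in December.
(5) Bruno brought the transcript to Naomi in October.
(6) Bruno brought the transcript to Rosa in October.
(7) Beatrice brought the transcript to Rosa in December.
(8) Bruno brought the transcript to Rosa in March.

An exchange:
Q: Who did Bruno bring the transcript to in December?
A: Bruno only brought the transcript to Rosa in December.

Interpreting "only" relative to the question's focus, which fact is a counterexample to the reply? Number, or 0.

Answering "Who did ... to ...?" puts focus on the recipient — here, "Rosa".
"Only" then excludes alternative recipients while the background — same agent, thing, setting (Bruno / the transcript / in December) — is held fixed.
Fact (3) shares the background with a different recipient (Gareth) — counterexample.
(Fact (6) would refute a reading with focus on the setting — but that is not what the question asks.)

3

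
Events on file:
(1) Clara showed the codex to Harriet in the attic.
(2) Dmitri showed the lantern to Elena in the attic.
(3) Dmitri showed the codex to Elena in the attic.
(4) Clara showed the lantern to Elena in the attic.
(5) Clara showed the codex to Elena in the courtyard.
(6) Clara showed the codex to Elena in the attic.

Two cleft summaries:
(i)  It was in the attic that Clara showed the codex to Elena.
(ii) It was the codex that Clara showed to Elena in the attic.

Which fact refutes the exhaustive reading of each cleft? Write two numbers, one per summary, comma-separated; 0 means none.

(i): focus "in the attic". Looking for agent = Clara, thing = the codex, recipient = Elena with some other setting — fact (5) has in the courtyard there. Refuted.
(ii): focus "the codex". Looking for agent = Clara, recipient = Elena, setting = in the attic with some other thing — fact (4) has the lantern there. Refuted.

5, 4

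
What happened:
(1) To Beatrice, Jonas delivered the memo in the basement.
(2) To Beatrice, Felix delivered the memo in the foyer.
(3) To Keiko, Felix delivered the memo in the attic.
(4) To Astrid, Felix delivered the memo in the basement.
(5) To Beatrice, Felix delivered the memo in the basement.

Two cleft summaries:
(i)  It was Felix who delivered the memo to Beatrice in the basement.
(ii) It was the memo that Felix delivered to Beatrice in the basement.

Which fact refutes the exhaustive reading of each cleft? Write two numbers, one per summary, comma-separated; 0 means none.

1, 0

(i): focus "Felix". Looking for the memo as thing and Beatrice as recipient and in the basement as setting with some other agent — fact (1) has Jonas there. Refuted.
(ii): focus "the memo". No fact shares Felix as agent and Beatrice as recipient and in the basement as setting with a different thing. 0.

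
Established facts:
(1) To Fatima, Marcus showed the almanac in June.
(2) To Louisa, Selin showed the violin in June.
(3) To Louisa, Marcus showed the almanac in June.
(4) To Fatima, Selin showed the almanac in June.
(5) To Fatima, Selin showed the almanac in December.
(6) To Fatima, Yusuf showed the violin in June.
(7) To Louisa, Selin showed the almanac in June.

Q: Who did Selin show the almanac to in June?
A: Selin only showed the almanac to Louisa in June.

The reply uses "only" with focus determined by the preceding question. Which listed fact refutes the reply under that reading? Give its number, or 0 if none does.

Answering "Who did ... to ...?" puts focus on the recipient — here, "Louisa".
"Only" then excludes alternative recipients while the background — Selin as agent and the almanac as thing and in June as setting — is held fixed.
Fact (4) keeps Selin as agent and the almanac as thing and in June as setting but has recipient = Fatima; that refutes the reply.
(Fact (2) would refute a reading with focus on the thing — but that is not what the question asks.)

4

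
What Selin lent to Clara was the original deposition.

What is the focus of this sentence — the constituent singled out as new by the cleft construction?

the original deposition

In a pseudo-cleft "What ... was X", the post-copular constituent X is the focus.
Here the focus is "the original deposition". The backgrounded (presupposed) material includes "Selin" and "to Clara".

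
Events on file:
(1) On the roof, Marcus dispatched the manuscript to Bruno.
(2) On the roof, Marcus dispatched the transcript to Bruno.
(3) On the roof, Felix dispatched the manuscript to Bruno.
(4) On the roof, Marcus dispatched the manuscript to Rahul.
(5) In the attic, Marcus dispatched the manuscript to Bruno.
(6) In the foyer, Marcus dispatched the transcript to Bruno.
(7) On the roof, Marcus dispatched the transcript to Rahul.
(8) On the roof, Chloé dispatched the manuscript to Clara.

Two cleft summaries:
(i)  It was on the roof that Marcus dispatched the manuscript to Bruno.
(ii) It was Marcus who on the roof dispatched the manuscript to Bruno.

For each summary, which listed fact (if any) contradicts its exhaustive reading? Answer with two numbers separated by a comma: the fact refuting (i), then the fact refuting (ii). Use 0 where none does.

5, 3

(i): focus "on the roof". Looking for same agent, thing, recipient (Marcus / the manuscript / Bruno) with some other setting — fact (5) has in the attic there. Refuted.
(ii): focus "Marcus". Looking for same thing, recipient, setting (the manuscript / Bruno / on the roof) with some other agent — fact (3) has Felix there. Refuted.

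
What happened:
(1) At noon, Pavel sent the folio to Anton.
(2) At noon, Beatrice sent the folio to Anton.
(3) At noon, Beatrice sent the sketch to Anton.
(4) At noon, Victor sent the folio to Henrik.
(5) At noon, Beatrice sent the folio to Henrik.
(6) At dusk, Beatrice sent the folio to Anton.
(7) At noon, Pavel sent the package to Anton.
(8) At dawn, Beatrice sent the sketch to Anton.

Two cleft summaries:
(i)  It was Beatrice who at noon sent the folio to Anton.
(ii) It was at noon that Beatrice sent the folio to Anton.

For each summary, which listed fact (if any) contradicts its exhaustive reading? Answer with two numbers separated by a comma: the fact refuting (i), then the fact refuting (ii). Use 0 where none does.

1, 6

Summary (i) focuses "Beatrice" (the agent); background same thing, recipient, setting (the folio / Anton / at noon). Fact (1) matches that background with agent = Pavel — refutes (i).
Summary (ii) focuses "at noon" (the setting); background same agent, thing, recipient (Beatrice / the folio / Anton). Fact (6) matches that background with setting = at dusk — refutes (ii).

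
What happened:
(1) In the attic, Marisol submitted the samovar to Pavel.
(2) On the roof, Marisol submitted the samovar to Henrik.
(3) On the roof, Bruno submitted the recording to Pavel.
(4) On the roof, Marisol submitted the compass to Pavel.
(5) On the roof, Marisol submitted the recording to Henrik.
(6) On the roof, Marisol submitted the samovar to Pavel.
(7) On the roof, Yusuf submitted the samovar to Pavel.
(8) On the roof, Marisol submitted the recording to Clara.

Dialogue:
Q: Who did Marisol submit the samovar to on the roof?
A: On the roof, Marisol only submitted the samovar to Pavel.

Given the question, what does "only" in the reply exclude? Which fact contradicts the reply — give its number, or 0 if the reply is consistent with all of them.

The question "Who did ... to ...?" targets the recipient, so in the reply the focus falls on "Pavel".
So "only" ranges over recipients; the rest (same agent, thing, setting (Marisol / the samovar / on the roof)) is presupposed.
Fact (2) keeps same agent, thing, setting (Marisol / the samovar / on the roof) but has recipient = Henrik; that refutes the reply.
(Fact (4) would refute a reading with focus on the thing — but that is not what the question asks.)

2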